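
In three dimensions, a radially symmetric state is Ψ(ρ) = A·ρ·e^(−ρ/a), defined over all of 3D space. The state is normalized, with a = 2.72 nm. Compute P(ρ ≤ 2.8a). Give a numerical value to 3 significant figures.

Integrate the radial probability density 4πρ²|Ψ|² over ρ ≤ 2.8a.
The full normalization integral is A²·[3·π·a^5] = 1, fixing A².
Let u = ρ/a; then A², 4π and the length scale all cancel, so P = ∫_{0}^{2.8} u^4·e^(-2·u) du ÷ ∫_{0}^{∞} u^4·e^(-2·u) du.
An antiderivative of u^4·e^(-2·u) is -(u^4/2 + u^3 + 3·u^2/2 + 3·u/2 + 3/4)·e^(-2·u); evaluating from 0 to 2.8 gives ≈ 0.49339, while the full integral is 3/4.
Taking the ratio yields P = 0.6578.

P ≈ 0.658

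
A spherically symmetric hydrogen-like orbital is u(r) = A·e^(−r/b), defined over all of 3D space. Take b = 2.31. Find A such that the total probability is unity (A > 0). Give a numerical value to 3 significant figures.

A ≈ 0.161

Normalization requires ∫|u|² 4πr² dr = 1, integrated from 0 to ∞.
(Spherical symmetry: dV = 4πr² dr.)
∫|u|² 4πr² dr = A²·(π·b^3).
Plugging in b = 2.31 yields A = 0.1607.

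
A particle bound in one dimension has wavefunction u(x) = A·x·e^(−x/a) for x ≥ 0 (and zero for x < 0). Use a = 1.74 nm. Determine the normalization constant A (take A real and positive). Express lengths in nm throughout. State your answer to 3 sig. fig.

Require ∫ |u|² dx = 1 over the whole domain.
With u = A·x·e^(−x/a), the integral evaluates to A²·[a^3/4].
Setting this equal to 1 gives A² = 1/(a^3/4).
With a = 1.74: A² = 0.7593 and A = 0.8714.

A ≈ 0.871 nm^(-3/2)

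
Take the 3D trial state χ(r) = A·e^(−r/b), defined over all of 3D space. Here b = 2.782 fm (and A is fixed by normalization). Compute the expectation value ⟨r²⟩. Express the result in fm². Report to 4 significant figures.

⟨r²⟩ = ∫ r^2 |χ|² 4πr² dr over the full domain.
Recall ∫₀^∞ r^m e^(−r/β) dr = m!·β^(m+1), the ratio of the moment integral to the normalization integral gives ⟨r²⟩ = 3·b^2.
With b = 2.782, ⟨r^2⟩ = 23.219.

⟨r^2⟩ ≈ 23.22 fm^2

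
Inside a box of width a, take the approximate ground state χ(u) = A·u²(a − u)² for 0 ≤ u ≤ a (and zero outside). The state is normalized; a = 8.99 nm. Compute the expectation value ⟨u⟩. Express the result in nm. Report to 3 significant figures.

⟨u⟩ ≈ 4.50 nm

⟨u⟩ = ∫ u |χ|² du over the full domain.
Expanding the polynomial and integrating term by term, the ratio of the moment integral to the normalization integral gives ⟨u⟩ = a/2.
With a = 8.99, ⟨u⟩ = 4.495.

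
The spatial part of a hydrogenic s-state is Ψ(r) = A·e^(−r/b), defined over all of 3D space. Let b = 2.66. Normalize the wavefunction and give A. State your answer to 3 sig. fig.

We need A² ∫|f|² 4πr² dr = 1, taking the integral from 0 to ∞.
(Spherical symmetry: dV = 4πr² dr.)
∫|Ψ|² 4πr² dr = A²·(π·b^3).
So A² = (π·b^3)^(−1).
Plugging in b = 2.66 yields A = 0.1300.

A ≈ 0.130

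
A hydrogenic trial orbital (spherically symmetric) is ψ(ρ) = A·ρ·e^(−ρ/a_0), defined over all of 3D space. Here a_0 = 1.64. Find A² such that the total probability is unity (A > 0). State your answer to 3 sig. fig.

The normalization condition is ∫|ψ|² 4πρ² dρ = 1 from 0 to ∞.
In 3D with spherical symmetry the volume element is 4πρ² dρ.
With ∫₀^∞ ρ^4 e^(−αρ) dρ = 4!/α^5, ∫|ψ|² 4πρ² dρ = A²·(3·π·a_0^5).
With a_0 = 1.64: A² = 0.008944 and A = 0.09457.

A^2 ≈ 0.00894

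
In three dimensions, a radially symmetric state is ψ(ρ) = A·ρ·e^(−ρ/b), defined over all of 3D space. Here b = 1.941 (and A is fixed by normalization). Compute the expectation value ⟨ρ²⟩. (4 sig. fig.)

By definition ⟨ρ²⟩ = ∫ ρ^2 |ψ(ρ)|² 4πρ² dρ.
Since the A² factors cancel between numerator and denominator, ⟨ρ²⟩ = 15·b^2/2.
Putting b = 1.941 gives 28.256.

⟨ρ^2⟩ ≈ 28.26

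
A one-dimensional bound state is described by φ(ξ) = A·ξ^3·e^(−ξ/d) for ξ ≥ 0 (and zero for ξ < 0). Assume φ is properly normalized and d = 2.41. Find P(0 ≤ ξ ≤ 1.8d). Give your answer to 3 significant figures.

P ≈ 0.0733

The probability is P = ∫ |φ|² dξ over [0, 1.8d].
Since A² = 1/(45·d^7/8), this is the region integral divided by the full normalization integral.
Substituting u = ξ/d, A² and the length scale cancel in the ratio: P = ∫_{0}^{1.8} u^6·e^(-2·u) du / ∫_{0}^{∞} u^6·e^(-2·u) du.
An antiderivative of u^6·e^(-2·u) is -(4·u^6 + 12·u^5 + 30·u^4 + 60·u^3 + 90·u^2 + 90·u + 45)·e^(-2·u)/8; evaluating from 0 to 1.8 gives ≈ 0.41216, while the full integral is 45/8.
This works out to P = 0.07327.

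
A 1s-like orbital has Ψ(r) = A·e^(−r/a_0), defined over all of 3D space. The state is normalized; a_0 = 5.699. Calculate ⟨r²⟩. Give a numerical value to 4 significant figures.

By definition ⟨r²⟩ = ∫ r^2 |Ψ(r)|² 4πr² dr.
Evaluating both integrals, ⟨r²⟩ = 3·a_0^2.
With a_0 = 5.699, ⟨r^2⟩ = 97.436.

⟨r^2⟩ ≈ 97.44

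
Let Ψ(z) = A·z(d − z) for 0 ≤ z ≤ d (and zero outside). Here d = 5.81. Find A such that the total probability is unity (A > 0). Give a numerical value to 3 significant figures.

A ≈ 0.0673

We need A² ∫|f|² dz = 1, taking the integral from 0 to d.
Carrying out the integral gives A² · d^5/30.
Hence A² = 1/[d^5/30].
Substituting d = 5.81 gives A² = 0.004531, so A = 0.06732.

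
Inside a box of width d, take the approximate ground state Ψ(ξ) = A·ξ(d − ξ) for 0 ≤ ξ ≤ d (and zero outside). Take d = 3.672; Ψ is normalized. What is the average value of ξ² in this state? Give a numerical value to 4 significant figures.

⟨ξ^2⟩ ≈ 3.852

The expectation value is the |Ψ|²-weighted average of ξ^2: ∫ ξ^2|Ψ|² dξ.
Since the A² factors cancel between numerator and denominator, ⟨ξ²⟩ = 2·d^2/7.
With d = 3.672, ⟨ξ^2⟩ = 3.8525.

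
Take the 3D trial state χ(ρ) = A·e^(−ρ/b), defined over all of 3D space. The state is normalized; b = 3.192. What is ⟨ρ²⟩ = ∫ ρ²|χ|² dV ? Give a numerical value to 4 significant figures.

The expectation value is the |χ|²-weighted average of ρ^2: ∫ ρ^2|χ|² 4πρ² dρ.
Using ∫₀^∞ ρⁿ e^(−αρ) dρ = n!/αⁿ⁺¹, since the A² factors cancel between numerator and denominator, ⟨ρ²⟩ = 3·b^2.
Putting b = 3.192 gives 30.567.

⟨ρ^2⟩ ≈ 30.57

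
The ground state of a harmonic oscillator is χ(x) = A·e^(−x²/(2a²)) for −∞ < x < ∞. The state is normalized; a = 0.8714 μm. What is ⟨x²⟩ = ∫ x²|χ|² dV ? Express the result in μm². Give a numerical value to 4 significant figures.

⟨x²⟩ = ∫ x^2 |χ|² dx over the full domain.
Differentiating ∫e^(−αx²) dx = √(π/α) under α to get the higher moments, evaluating both integrals, ⟨x²⟩ = a^2/2.
Putting a = 0.8714 gives 0.37967.

⟨x^2⟩ ≈ 0.3797 μm^2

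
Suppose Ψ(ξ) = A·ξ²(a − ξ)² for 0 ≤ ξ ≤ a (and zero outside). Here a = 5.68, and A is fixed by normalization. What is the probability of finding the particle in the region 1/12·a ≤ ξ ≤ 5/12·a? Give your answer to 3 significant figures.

P ≈ 0.302

P = ∫_{1/12·a}^{5/12·a} |Ψ(ξ)|² dξ.
The normalization integral ∫|Ψ|²dξ over the whole domain equals a^9/630·A², and A² cancels in the ratio.
Substituting u = ξ/a, A² and the length scale cancel in the ratio: P = ∫_{1/12}^{5/12} u^4·(1 - u)^4 du / ∫_{0}^{1} u^4·(1 - u)^4 du.
With ∫ u^4·(1 - u)^4 du = u^5·(70·u^4 - 315·u^3 + 540·u^2 - 420·u + 126)/630 + C, the region integral is ≈ 0.00047929 and the full one is 1/630.
The result is P = 0.3019.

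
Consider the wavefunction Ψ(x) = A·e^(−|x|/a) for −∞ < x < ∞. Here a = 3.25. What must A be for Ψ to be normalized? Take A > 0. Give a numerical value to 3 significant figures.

A ≈ 0.555

Require ∫ |Ψ|² dx = 1 over the whole domain.
Recall ∫₀^∞ x^m e^(−x/β) dx = m!·β^(m+1), the integral (without the A² prefactor) comes out to a.
Hence A² = 1/[a].
Substituting a = 3.25 gives A² = 0.3077, so A = 0.5547.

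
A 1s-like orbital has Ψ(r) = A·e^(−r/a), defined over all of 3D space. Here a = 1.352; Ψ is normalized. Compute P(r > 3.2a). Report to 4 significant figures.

P ≈ 0.04632

P = ∫ |Ψ|² 4πr² dr over r > 3.2a.
The full normalization integral is A²·[π·a^3] = 1, fixing A².
Substituting u = r/a, A², 4π and the length scale all cancel in the ratio: P = ∫_{3.2}^{∞} u^2·e^(-2·u) du / ∫_{0}^{∞} u^2·e^(-2·u) du.
Using ∫ u^2·e^(-2·u) du = -(2·u^2 + 2·u + 1)·e^(-2·u)/4, the numerator is 697·e^(-32/5)/100 and the denominator is 1/4.
Taking the ratio yields P = 0.046324.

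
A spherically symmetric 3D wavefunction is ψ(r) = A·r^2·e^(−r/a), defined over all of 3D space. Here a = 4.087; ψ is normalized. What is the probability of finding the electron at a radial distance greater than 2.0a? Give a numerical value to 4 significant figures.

P ≈ 0.8893

With dV = 4πr²dr, the probability is ∫|ψ|² dV over r > 2.0a.
A² is fixed by ∫₀^∞ 4πr²|ψ|² dr = 1, i.e. A² = (45·π·a^7/2)^(−1).
Substituting u = r/a, A², 4π and the length scale all cancel in the ratio: P = ∫_{2.0}^{∞} u^6·e^(-2·u) du / ∫_{0}^{∞} u^6·e^(-2·u) du.
Using ∫ u^6·e^(-2·u) du = -(4·u^6 + 12·u^5 + 30·u^4 + 60·u^3 + 90·u^2 + 90·u + 45)·e^(-2·u)/8, the numerator is 2185·e^(-4)/8 and the denominator is 45/8.
The region integral divided by the full integral gives P = 0.88933.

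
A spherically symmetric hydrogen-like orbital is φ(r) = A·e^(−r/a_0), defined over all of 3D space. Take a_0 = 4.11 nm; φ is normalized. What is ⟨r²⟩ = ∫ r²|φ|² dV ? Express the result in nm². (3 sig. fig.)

⟨r^2⟩ ≈ 50.7 nm^2

By definition ⟨r²⟩ = ∫ r^2 |φ(r)|² 4πr² dr.
The ratio of the moment integral to the normalization integral gives ⟨r²⟩ = 3·a_0^2.
With a_0 = 4.11, ⟨r^2⟩ = 50.68.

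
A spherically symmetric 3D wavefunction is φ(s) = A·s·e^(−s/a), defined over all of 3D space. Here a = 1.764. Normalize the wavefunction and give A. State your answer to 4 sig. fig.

A ≈ 0.07882

We need A² ∫|f|² 4πs² ds = 1, taking the integral from 0 to ∞.
(Spherical symmetry: dV = 4πs² ds.)
Using ∫₀^∞ sⁿ e^(−αs) ds = n!/αⁿ⁺¹, carrying out the integral gives A² · 3·π·a^5.
Hence A² = 1/[3·π·a^5].
Plugging in a = 1.764 yields A = 0.078817.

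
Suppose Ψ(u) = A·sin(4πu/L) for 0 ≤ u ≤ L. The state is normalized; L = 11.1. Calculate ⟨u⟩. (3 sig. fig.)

The expectation value is the |Ψ|²-weighted average of u: ∫ u|Ψ|² du.
With ∫₀^L sin²(nπu/L) du = L/2, since the A² factors cancel between numerator and denominator, ⟨u⟩ = L/2.
With L = 11.1, ⟨u⟩ = 5.550.

⟨u⟩ ≈ 5.55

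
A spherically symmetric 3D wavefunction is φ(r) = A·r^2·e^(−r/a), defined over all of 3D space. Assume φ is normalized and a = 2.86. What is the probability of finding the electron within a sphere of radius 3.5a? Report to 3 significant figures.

P ≈ 0.550

P = ∫ |φ|² 4πr² dr over r ≤ 3.5a.
A² is fixed by ∫₀^∞ 4πr²|φ|² dr = 1, i.e. A² = (45·π·a^7/2)^(−1).
In terms of u = r/a (A², 4π and the length scale all cancel between numerator and denominator), P = [∫_{0}^{3.5} u^6·e^(-2·u) du] / [∫_{0}^{∞} u^6·e^(-2·u) du].
Using ∫ u^6·e^(-2·u) du = -(4·u^6 + 12·u^5 + 30·u^4 + 60·u^3 + 90·u^2 + 90·u + 45)·e^(-2·u)/8, the numerator is ≈ 3.0954 and the denominator is 45/8.
The region integral divided by the full integral gives P = 0.5503.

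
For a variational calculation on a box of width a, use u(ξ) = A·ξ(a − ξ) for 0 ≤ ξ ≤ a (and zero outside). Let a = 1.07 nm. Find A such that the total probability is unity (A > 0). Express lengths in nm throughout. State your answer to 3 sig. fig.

We need A² ∫|f|² dξ = 1, taking the integral from 0 to a.
Expanding the polynomial and integrating term by term, ∫|u|² dξ = A²·(a^5/30).
Substituting a = 1.07 gives A² = 21.39, so A = 4.625.

A ≈ 4.62 nm^(-5/2)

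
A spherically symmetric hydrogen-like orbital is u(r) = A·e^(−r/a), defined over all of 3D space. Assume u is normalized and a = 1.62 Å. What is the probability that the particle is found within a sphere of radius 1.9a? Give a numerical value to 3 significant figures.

Integrate the radial probability density 4πr²|u|² over r ≤ 1.9a.
Normalization gives A² = 1/(π·a^3).
In terms of t = r/a (A², 4π and the length scale all cancel between numerator and denominator), P = [∫_{0}^{1.9} t^2·e^(-2·t) dt] / [∫_{0}^{∞} t^2·e^(-2·t) dt].
With ∫ t^2·e^(-2·t) dt = -(2·t^2 + 2·t + 1)·e^(-2·t)/4 + C, the region integral is 1/4 - 601·e^(-19/5)/200 and the full one is 1/4.
This evaluates to P = 0.7311.

P ≈ 0.731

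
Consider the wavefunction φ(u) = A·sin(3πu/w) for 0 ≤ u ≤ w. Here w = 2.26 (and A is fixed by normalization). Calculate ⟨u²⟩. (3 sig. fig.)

By definition ⟨u²⟩ = ∫ u^2 |φ(u)|² du.
Using sin²θ = (1 − cos 2θ)/2, the ratio of the moment integral to the normalization integral gives ⟨u²⟩ = -w^2/(18·π^2) + w^2/3.
Putting w = 2.26 gives 1.674.

⟨u^2⟩ ≈ 1.67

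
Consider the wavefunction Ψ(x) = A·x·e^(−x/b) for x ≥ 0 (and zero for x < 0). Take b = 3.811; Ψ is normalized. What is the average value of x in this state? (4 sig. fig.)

⟨x⟩ ≈ 5.717

By definition ⟨x⟩ = ∫ x |Ψ(x)|² dx.
Using ∫₀^∞ xⁿ e^(−αx) dx = n!/αⁿ⁺¹, the ratio of the moment integral to the normalization integral gives ⟨x⟩ = 3·b/2.
With b = 3.811, ⟨x⟩ = 5.7165.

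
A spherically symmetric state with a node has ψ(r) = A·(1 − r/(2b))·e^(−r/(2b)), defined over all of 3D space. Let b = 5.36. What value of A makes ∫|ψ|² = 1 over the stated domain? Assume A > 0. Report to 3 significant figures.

The normalization condition is ∫|ψ|² 4πr² dr = 1 from 0 to ∞.
In 3D with spherical symmetry the volume element is 4πr² dr.
Recall ∫₀^∞ r^m e^(−r/β) dr = m!·β^(m+1), the integral (without the A² prefactor) comes out to 8·π·b^3.
With b = 5.36: A² = 0.0002584 and A = 0.01607.

A ≈ 0.0161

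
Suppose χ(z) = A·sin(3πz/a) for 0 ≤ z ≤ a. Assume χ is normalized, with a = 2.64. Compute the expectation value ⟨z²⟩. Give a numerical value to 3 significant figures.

The expectation value is the |χ|²-weighted average of z^2: ∫ z^2|χ|² dz.
With ∫₀^a sin²(nπz/a) dz = a/2, evaluating both integrals, ⟨z²⟩ = -a^2/(18·π^2) + a^2/3.
With a = 2.64, ⟨z^2⟩ = 2.284.

⟨z^2⟩ ≈ 2.28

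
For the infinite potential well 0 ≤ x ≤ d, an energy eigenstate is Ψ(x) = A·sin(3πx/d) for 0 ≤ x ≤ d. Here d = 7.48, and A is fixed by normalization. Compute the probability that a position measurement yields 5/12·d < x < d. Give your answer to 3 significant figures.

The probability is P = ∫ |Ψ|² dx over [5/12·d, d].
With A² fixed by ∫|Ψ|² = 1, i.e. A² = (d/2)^(−1), substitute and integrate.
Let u = x/d; then A² and the length scale cancel, so P = ∫_{5/12}^{1} sin(3·π·u)^2 du ÷ ∫_{0}^{1} sin(3·π·u)^2 du.
Using ∫ sin(3·π·u)^2 du = u/2 - sin(6·π·u)/(12·π), the numerator is 1/(12·π) + 7/24 and the denominator is 1/2.
The result is P = (2 + 7·π)/(12·π).

P ≈ 0.636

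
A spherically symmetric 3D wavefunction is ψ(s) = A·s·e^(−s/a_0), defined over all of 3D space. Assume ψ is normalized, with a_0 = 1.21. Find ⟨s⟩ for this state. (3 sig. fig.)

⟨s⟩ ≈ 3.03

The expectation value is the |ψ|²-weighted average of s: ∫ s|ψ|² 4πs² ds.
Recall ∫₀^∞ s^m e^(−s/β) ds = m!·β^(m+1), the ratio of the moment integral to the normalization integral gives ⟨s⟩ = 5·a_0/2.
Putting a_0 = 1.21 gives 3.025.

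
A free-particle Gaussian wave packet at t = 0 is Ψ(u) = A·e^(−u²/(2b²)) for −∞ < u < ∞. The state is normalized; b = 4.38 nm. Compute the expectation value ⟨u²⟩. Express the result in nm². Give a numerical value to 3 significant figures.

⟨u^2⟩ ≈ 9.59 nm^2

The expectation value is the |Ψ|²-weighted average of u^2: ∫ u^2|Ψ|² du.
With ∫_{−∞}^{∞} u^(2m) e^(−αu²) du = (2m−1)!!·√π / (2^m α^(m+1/2)), evaluating both integrals, ⟨u²⟩ = b^2/2.
With b = 4.38, ⟨u^2⟩ = 9.592.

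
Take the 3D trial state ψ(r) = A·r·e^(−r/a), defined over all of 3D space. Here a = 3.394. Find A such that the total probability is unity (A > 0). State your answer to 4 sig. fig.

Require ∫ |ψ|² 4πr² dr = 1 over the whole domain.
Using ∫₀^∞ rⁿ e^(−αr) dr = n!/αⁿ⁺¹, carrying out the integral gives A² · 3·π·a^5.
With a = 3.394: A² = 0.00023560 and A = 0.015349.

A ≈ 0.01535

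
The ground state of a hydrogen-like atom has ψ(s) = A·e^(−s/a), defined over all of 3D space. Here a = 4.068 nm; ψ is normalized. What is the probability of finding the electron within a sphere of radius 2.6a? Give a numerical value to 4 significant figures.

P ≈ 0.8912

Integrate the radial probability density 4πs²|ψ|² over s ≤ 2.6a.
Normalization gives A² = 1/(π·a^3).
Let u = s/a; then A², 4π and the length scale all cancel, so P = ∫_{0}^{2.6} u^2·e^(-2·u) du ÷ ∫_{0}^{∞} u^2·e^(-2·u) du.
With ∫ u^2·e^(-2·u) du = -(2·u^2 + 2·u + 1)·e^(-2·u)/4 + C, the region integral is 1/4 - 493·e^(-26/5)/100 and the full one is 1/4.
Taking the ratio yields P = 0.89121.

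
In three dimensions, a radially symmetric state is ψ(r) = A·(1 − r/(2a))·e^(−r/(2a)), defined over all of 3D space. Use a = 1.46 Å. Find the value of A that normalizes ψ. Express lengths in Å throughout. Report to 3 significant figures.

Normalization requires ∫|ψ|² 4πr² dr = 1, integrated from 0 to ∞.
The integral (without the A² prefactor) comes out to 8·π·a^3.
Plugging in a = 1.46 yields A = 0.1131.

A ≈ 0.113 Å^(-3/2)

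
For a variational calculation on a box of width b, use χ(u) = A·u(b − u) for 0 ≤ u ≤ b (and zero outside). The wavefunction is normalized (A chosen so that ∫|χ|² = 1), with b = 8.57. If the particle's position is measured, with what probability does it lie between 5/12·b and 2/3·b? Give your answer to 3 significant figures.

The probability is P = ∫ |χ|² du over [5/12·b, 2/3·b].
Since A² = 1/(b^5/30), this is the region integral divided by the full normalization integral.
In terms of t = u/b (A² and the length scale cancel between numerator and denominator), P = [∫_{5/12}^{2/3} t^2·(1 - t)^2 dt] / [∫_{0}^{1} t^2·(1 - t)^2 dt].
With ∫ t^2·(1 - t)^2 dt = t^3·(6·t^2 - 15·t + 10)/30 + C, the region integral is ≈ 0.014783 and the full one is 1/30.
The result is P = 0.4435.

P ≈ 0.444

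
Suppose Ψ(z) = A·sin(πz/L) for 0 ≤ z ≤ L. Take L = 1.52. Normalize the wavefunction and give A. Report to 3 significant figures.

Require ∫ |Ψ|² dz = 1 over the whole domain.
Using sin²θ = (1 − cos 2θ)/2, carrying out the integral gives A² · L/2.
Hence A² = 1/[L/2].
With L = 1.52: A² = 1.316 and A = 1.147.

A ≈ 1.15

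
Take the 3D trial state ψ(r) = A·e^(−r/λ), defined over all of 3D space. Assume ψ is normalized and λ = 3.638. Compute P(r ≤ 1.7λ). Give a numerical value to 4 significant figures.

P ≈ 0.6603

With dV = 4πr²dr, the probability is ∫|ψ|² dV over r ≤ 1.7λ.
Normalization gives A² = 1/(π·λ^3).
In terms of u = r/λ (A², 4π and the length scale all cancel between numerator and denominator), P = [∫_{0}^{1.7} u^2·e^(-2·u) du] / [∫_{0}^{∞} u^2·e^(-2·u) du].
With ∫ u^2·e^(-2·u) du = -(2·u^2 + 2·u + 1)·e^(-2·u)/4 + C, the region integral is 1/4 - 509·e^(-17/5)/200 and the full one is 1/4.
This evaluates to P = 0.66026.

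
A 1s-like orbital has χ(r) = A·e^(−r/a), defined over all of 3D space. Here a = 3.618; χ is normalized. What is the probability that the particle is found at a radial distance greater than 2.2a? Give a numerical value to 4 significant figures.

P ≈ 0.1851

P = ∫ |χ|² 4πr² dr over r > 2.2a.
The full normalization integral is A²·[π·a^3] = 1, fixing A².
In terms of u = r/a (A², 4π and the length scale all cancel between numerator and denominator), P = [∫_{2.2}^{∞} u^2·e^(-2·u) du] / [∫_{0}^{∞} u^2·e^(-2·u) du].
Using ∫ u^2·e^(-2·u) du = -(2·u^2 + 2·u + 1)·e^(-2·u)/4, the numerator is 377·e^(-22/5)/100 and the denominator is 1/4.
This evaluates to P = 0.18514.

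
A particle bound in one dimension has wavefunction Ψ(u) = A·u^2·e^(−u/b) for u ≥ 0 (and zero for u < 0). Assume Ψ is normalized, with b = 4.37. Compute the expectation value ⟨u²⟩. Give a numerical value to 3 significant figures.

⟨u²⟩ = ∫ u^2 |Ψ|² du over the full domain.
Recall ∫₀^∞ u^m e^(−u/β) du = m!·β^(m+1), since the A² factors cancel between numerator and denominator, ⟨u²⟩ = 15·b^2/2.
Putting b = 4.37 gives 143.2.

⟨u^2⟩ ≈ 143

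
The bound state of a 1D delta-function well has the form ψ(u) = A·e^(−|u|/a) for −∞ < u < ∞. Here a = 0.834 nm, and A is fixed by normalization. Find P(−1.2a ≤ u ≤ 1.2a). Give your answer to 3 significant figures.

P ≈ 0.909

|ψ|² is the probability density, so P = ∫_{−1.2a}^{1.2a} |ψ|² du.
Since A² = 1/(a), this is the region integral divided by the full normalization integral.
Both integrals are even about u = 0, so only the u ≥ 0 halves are needed (the factors of 2 cancel). Substituting t = u/a, A² and the length scale cancel in the ratio: P = ∫_{0}^{1.2} e^(-2·t) dt / ∫_{0}^{∞} e^(-2·t) dt.
With ∫ e^(-2·t) dt = -e^(-2·t)/2 + C, the region integral is 1/2 - e^(-12/5)/2 and the full one is 1/2.
The result is P = 0.9093.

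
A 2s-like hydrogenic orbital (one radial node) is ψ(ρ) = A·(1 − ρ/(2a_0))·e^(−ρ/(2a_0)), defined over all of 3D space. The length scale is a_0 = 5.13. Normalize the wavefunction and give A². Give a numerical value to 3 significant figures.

We need A² ∫|f|² 4πρ² dρ = 1, taking the integral from 0 to ∞.
(Spherical symmetry: dV = 4πρ² dρ.)
∫|ψ|² 4πρ² dρ = A²·(8·π·a_0^3).
Substituting a_0 = 5.13 gives A² = 0.0002947, so A = 0.01717.

A^2 ≈ 0.000295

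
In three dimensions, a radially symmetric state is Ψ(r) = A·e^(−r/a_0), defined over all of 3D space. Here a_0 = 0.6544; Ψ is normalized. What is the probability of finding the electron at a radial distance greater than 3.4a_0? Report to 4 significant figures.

With dV = 4πr²dr, the probability is ∫|Ψ|² dV over r > 3.4a_0.
Normalization gives A² = 1/(π·a_0^3).
Substituting u = r/a_0, A², 4π and the length scale all cancel in the ratio: P = ∫_{3.4}^{∞} u^2·e^(-2·u) du / ∫_{0}^{∞} u^2·e^(-2·u) du.
Using ∫ u^2·e^(-2·u) du = -(2·u^2 + 2·u + 1)·e^(-2·u)/4, the numerator is 773·e^(-34/5)/100 and the denominator is 1/4.
The region integral divided by the full integral gives P = 0.034438.

P ≈ 0.03444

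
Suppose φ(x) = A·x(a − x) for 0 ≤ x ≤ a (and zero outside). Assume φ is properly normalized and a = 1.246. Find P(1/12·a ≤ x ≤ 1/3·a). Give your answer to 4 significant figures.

P ≈ 0.2048

|φ|² is the probability density, so P = ∫_{1/12·a}^{1/3·a} |φ|² dx.
With A² fixed by ∫|φ|² = 1, i.e. A² = (a^5/30)^(−1), substitute and integrate.
Substituting u = x/a, A² and the length scale cancel in the ratio: P = ∫_{1/12}^{1/3} u^2·(1 - u)^2 du / ∫_{0}^{1} u^2·(1 - u)^2 du.
With ∫ u^2·(1 - u)^2 du = u^3·(6·u^2 - 15·u + 10)/30 + C, the region integral is ≈ 0.00682629 and the full one is 1/30.
The result is P = 0.20479.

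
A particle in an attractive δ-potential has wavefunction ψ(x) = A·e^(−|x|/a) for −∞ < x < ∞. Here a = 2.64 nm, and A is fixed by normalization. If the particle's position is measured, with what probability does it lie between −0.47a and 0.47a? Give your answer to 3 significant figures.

P ≈ 0.609

The probability is P = ∫ |ψ|² dx over [−0.47a, 0.47a].
The normalization integral ∫|ψ|²dx over the whole domain equals a·A², and A² cancels in the ratio.
By symmetry take twice the x ≥ 0 contribution in numerator and denominator; the 2's cancel. Let u = x/a; then A² and the length scale cancel, so P = ∫_{0}^{0.47} e^(-2·u) du ÷ ∫_{0}^{∞} e^(-2·u) du.
An antiderivative of e^(-2·u) is -e^(-2·u)/2; evaluating from 0 to 0.47 gives 1/2 - e^(-47/50)/2, while the full integral is 1/2.
Taking the ratio, P = 0.6094.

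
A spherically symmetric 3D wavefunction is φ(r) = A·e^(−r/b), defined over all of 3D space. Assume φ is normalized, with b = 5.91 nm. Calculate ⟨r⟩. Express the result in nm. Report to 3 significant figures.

⟨r⟩ ≈ 8.87 nm

By definition ⟨r⟩ = ∫ r |φ(r)|² 4πr² dr.
Evaluating both integrals, ⟨r⟩ = 3·b/2.
Putting b = 5.91 gives 8.865.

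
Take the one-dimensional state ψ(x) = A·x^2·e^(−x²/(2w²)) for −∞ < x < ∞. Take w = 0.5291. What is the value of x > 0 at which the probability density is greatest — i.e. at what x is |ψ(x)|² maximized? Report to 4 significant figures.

Differentiate |ψ(x)|² with respect to x and set to zero.
This gives x = √(2)·w.
With w = 0.5291, the value of x > 0 at which the probability density is greatest is 0.74826.

x ≈ 0.7483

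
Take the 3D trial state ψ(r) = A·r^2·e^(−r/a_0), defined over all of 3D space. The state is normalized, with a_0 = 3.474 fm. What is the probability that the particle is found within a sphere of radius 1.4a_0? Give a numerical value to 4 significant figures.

P ≈ 0.02441

Integrate the radial probability density 4πr²|ψ|² over r ≤ 1.4a_0.
A² is fixed by ∫₀^∞ 4πr²|ψ|² dr = 1, i.e. A² = (45·π·a_0^7/2)^(−1).
Substituting u = r/a_0, A², 4π and the length scale all cancel in the ratio: P = ∫_{0}^{1.4} u^6·e^(-2·u) du / ∫_{0}^{∞} u^6·e^(-2·u) du.
With ∫ u^6·e^(-2·u) du = -(4·u^6 + 12·u^5 + 30·u^4 + 60·u^3 + 90·u^2 + 90·u + 45)·e^(-2·u)/8 + C, the region integral is ≈ 0.137310 and the full one is 45/8.
This evaluates to P = 0.024411.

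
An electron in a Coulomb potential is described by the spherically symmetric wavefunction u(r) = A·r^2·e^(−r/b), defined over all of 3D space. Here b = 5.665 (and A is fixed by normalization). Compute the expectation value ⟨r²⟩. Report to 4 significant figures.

By definition ⟨r²⟩ = ∫ r^2 |u(r)|² 4πr² dr.
With ∫₀^∞ r^8 e^(−αr) dr = 8!/α^9, the ratio of the moment integral to the normalization integral gives ⟨r²⟩ = 14·b^2.
Putting b = 5.665 gives 449.29.

⟨r^2⟩ ≈ 449.3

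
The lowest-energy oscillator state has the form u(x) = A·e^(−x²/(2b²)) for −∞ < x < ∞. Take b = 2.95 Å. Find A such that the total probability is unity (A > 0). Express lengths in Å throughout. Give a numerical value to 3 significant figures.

We need A² ∫|f|² dx = 1, taking the integral from −∞ to ∞.
Using the Gaussian integral ∫_{−∞}^{∞} e^(−αx²) dx = √(π/α), the integral (without the A² prefactor) comes out to √(π)·b.
So A² = (√(π)·b)^(−1).
Substituting b = 2.95 gives A² = 0.1913, so A = 0.4373.

A ≈ 0.437 Å^(-1/2)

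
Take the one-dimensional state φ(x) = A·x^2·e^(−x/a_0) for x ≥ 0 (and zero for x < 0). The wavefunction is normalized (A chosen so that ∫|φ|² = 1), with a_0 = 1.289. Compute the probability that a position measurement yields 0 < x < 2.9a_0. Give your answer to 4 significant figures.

P = ∫_{0}^{2.9a_0} |φ(x)|² dx.
Since A² = 1/(3·a_0^5/4), this is the region integral divided by the full normalization integral.
Substituting u = x/a_0, A² and the length scale cancel in the ratio: P = ∫_{0}^{2.9} u^4·e^(-2·u) du / ∫_{0}^{∞} u^4·e^(-2·u) du.
With ∫ u^4·e^(-2·u) du = -(u^4/2 + u^3 + 3·u^2/2 + 3·u/2 + 3/4)·e^(-2·u) + C, the region integral is ≈ 0.515461 and the full one is 3/4.
The result is P = 0.68728.

P ≈ 0.6873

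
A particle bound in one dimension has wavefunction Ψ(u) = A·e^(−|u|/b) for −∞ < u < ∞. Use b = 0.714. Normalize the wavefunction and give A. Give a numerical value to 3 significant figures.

A ≈ 1.18

We need A² ∫|f|² du = 1, taking the integral from −∞ to ∞.
∫|Ψ|² du = A²·(b).
Plugging in b = 0.714 yields A = 1.183.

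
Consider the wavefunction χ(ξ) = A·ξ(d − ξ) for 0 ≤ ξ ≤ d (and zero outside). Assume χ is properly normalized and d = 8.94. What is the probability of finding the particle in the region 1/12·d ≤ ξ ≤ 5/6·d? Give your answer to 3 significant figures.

P = ∫_{1/12·d}^{5/6·d} |χ(ξ)|² dξ.
The normalization integral ∫|χ|²dξ over the whole domain equals d^5/30·A², and A² cancels in the ratio.
In terms of u = ξ/d (A² and the length scale cancel between numerator and denominator), P = [∫_{1/12}^{5/6} u^2·(1 - u)^2 du] / [∫_{0}^{1} u^2·(1 - u)^2 du].
With ∫ u^2·(1 - u)^2 du = u^3·(6·u^2 - 15·u + 10)/30 + C, the region integral is ≈ 0.031981 and the full one is 1/30.
This works out to P = 4421/4608.

P ≈ 0.959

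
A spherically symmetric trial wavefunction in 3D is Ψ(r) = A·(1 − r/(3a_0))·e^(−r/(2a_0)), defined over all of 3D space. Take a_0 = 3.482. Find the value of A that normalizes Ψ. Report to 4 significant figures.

The normalization condition is ∫|Ψ|² 4πr² dr = 1 from 0 to ∞.
The angular integral contributes 4π, leaving ∫₀^∞ r²|Ψ|² dr.
With ∫₀^∞ r^4 e^(−αr) dr = 4!/α^5, ∫|Ψ|² 4πr² dr = A²·(8·π·a_0^3/3).
Setting this equal to 1 gives A² = 1/(8·π·a_0^3/3).
Plugging in a_0 = 3.482 yields A = 0.053174.

A ≈ 0.05317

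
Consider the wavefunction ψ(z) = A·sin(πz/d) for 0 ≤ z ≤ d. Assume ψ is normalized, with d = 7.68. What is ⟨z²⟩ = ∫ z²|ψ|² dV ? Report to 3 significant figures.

⟨z^2⟩ ≈ 16.7

The expectation value is the |ψ|²-weighted average of z^2: ∫ z^2|ψ|² dz.
Using sin²θ = (1 − cos 2θ)/2, the ratio of the moment integral to the normalization integral gives ⟨z²⟩ = -d^2/(2·π^2) + d^2/3.
With d = 7.68, ⟨z^2⟩ = 16.67.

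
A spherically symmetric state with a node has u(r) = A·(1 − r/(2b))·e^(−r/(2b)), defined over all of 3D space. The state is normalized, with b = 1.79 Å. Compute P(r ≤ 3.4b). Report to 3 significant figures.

P = ∫ |u|² 4πr² dr over r ≤ 3.4b.
The full normalization integral is A²·[8·π·b^3] = 1, fixing A².
In terms of t = r/b (A², 4π and the length scale all cancel between numerator and denominator), P = [∫_{0}^{3.4} t^2·(1 - t/2)^2·e^(-t) dt] / [∫_{0}^{∞} t^2·(1 - t/2)^2·e^(-t) dt].
An antiderivative of t^2·(1 - t/2)^2·e^(-t) is -(t^4/4 + t^2 + 2·t + 2)·e^(-t); evaluating from 0 to 3.4 gives ≈ 0.20557, while the full integral is 2.
This evaluates to P = 0.1028.

P ≈ 0.103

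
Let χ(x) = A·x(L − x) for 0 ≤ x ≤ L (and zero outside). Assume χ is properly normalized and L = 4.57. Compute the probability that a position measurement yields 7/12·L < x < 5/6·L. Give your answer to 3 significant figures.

P ≈ 0.311

The probability is P = ∫ |χ|² dx over [7/12·L, 5/6·L].
The normalization integral ∫|χ|²dx over the whole domain equals L^5/30·A², and A² cancels in the ratio.
In terms of u = x/L (A² and the length scale cancel between numerator and denominator), P = [∫_{7/12}^{5/6} u^2·(1 - u)^2 du] / [∫_{0}^{1} u^2·(1 - u)^2 du].
An antiderivative of u^2·(1 - u)^2 is u^3·(6·u^2 - 15·u + 10)/30; evaluating from 7/12 to 5/6 gives ≈ 0.010371, while the full integral is 1/30.
Taking the ratio, P = 0.3111.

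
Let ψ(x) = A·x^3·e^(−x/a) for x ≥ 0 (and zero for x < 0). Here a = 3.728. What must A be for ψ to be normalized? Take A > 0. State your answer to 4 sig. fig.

A ≈ 0.004215

Require ∫ |ψ|² dx = 1 over the whole domain.
With ∫₀^∞ x^6 e^(−αx) dx = 6!/α^7, the integral (without the A² prefactor) comes out to 45·a^7/8.
Hence A² = 1/[45·a^7/8].
With a = 3.728: A² = 0.000017764 and A = 0.0042148.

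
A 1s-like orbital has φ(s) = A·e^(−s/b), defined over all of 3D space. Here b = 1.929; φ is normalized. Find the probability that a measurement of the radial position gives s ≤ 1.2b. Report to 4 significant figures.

P ≈ 0.4303

With dV = 4πs²ds, the probability is ∫|φ|² dV over s ≤ 1.2b.
A² is fixed by ∫₀^∞ 4πs²|φ|² ds = 1, i.e. A² = (π·b^3)^(−1).
Let u = s/b; then A², 4π and the length scale all cancel, so P = ∫_{0}^{1.2} u^2·e^(-2·u) du ÷ ∫_{0}^{∞} u^2·e^(-2·u) du.
Using ∫ u^2·e^(-2·u) du = -(2·u^2 + 2·u + 1)·e^(-2·u)/4, the numerator is 1/4 - 157·e^(-12/5)/100 and the denominator is 1/4.
This evaluates to P = 0.43029.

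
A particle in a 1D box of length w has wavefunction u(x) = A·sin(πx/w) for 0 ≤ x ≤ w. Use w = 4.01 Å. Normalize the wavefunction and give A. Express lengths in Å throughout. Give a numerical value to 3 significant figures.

We need A² ∫|f|² dx = 1, taking the integral from 0 to w.
With u = A·sin(πx/w), the integral evaluates to A²·[w/2].
Hence A² = 1/[w/2].
With w = 4.01: A² = 0.4988 and A = 0.7062.

A ≈ 0.706 Å^(-1/2)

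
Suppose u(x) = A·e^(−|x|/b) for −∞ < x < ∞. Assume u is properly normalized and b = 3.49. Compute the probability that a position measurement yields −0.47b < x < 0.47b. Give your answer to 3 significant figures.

P ≈ 0.609

|u|² is the probability density, so P = ∫_{−0.47b}^{0.47b} |u|² dx.
Since A² = 1/(b), this is the region integral divided by the full normalization integral.
Both integrals are even about x = 0, so only the x ≥ 0 halves are needed (the factors of 2 cancel). Substituting t = x/b, A² and the length scale cancel in the ratio: P = ∫_{0}^{0.47} e^(-2·t) dt / ∫_{0}^{∞} e^(-2·t) dt.
With ∫ e^(-2·t) dt = -e^(-2·t)/2 + C, the region integral is 1/2 - e^(-47/50)/2 and the full one is 1/2.
Taking the ratio, P = 0.6094.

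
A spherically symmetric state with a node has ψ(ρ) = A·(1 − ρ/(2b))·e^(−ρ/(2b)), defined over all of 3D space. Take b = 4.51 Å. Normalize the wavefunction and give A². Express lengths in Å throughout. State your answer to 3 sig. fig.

A^2 ≈ 0.000434 Å^(-3)

We need A² ∫|f|² 4πρ² dρ = 1, taking the integral from 0 to ∞.
The integral (without the A² prefactor) comes out to 8·π·b^3.
Substituting b = 4.51 gives A² = 0.0004337, so A = 0.02083.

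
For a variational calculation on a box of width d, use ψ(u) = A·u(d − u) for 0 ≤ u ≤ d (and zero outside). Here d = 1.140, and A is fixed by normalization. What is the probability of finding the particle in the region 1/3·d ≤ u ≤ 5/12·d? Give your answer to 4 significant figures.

|ψ|² is the probability density, so P = ∫_{1/3·d}^{5/12·d} |ψ|² du.
Since A² = 1/(d^5/30), this is the region integral divided by the full normalization integral.
In terms of t = u/d (A² and the length scale cancel between numerator and denominator), P = [∫_{1/3}^{5/12} t^2·(1 - t)^2 dt] / [∫_{0}^{1} t^2·(1 - t)^2 dt].
An antiderivative of t^2·(1 - t)^2 is t^3·(6·t^2 - 15·t + 10)/30; evaluating from 1/3 to 5/12 gives ≈ 0.00455810, while the full integral is 1/30.
The result is P = 0.13674.

P ≈ 0.1367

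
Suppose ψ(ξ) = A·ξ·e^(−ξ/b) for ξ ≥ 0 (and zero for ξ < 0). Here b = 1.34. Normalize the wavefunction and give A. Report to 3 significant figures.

The normalization condition is ∫|ψ|² dξ = 1 from 0 to ∞.
Recall ∫₀^∞ ξ^m e^(−ξ/β) dξ = m!·β^(m+1), with ψ = A·ξ·e^(−ξ/b), the integral evaluates to A²·[b^3/4].
Hence A² = 1/[b^3/4].
Substituting b = 1.34 gives A² = 1.662, so A = 1.289.

A ≈ 1.29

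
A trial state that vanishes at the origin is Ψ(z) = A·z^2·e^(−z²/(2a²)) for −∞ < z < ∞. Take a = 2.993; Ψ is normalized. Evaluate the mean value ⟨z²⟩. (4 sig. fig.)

⟨z²⟩ = ∫ z^2 |Ψ|² dz over the full domain.
Differentiating ∫e^(−αz²) dz = √(π/α) under α to get the higher moments, since the A² factors cancel between numerator and denominator, ⟨z²⟩ = 5·a^2/2.
With a = 2.993, ⟨z^2⟩ = 22.395.

⟨z^2⟩ ≈ 22.40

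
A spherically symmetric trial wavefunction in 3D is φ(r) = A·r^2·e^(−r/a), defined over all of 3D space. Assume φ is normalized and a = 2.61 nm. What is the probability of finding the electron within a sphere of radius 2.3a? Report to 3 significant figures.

P ≈ 0.182

Integrate the radial probability density 4πr²|φ|² over r ≤ 2.3a.
Normalization gives A² = 1/(45·π·a^7/2).
Substituting u = r/a, A², 4π and the length scale all cancel in the ratio: P = ∫_{0}^{2.3} u^6·e^(-2·u) du / ∫_{0}^{∞} u^6·e^(-2·u) du.
With ∫ u^6·e^(-2·u) du = -(4·u^6 + 12·u^5 + 30·u^4 + 60·u^3 + 90·u^2 + 90·u + 45)·e^(-2·u)/8 + C, the region integral is ≈ 1.0236 and the full one is 45/8.
Taking the ratio yields P = 0.1820.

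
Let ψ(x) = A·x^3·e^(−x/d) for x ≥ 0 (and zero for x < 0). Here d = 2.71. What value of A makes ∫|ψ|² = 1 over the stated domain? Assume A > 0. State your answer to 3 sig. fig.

A ≈ 0.0129

The normalization condition is ∫|ψ|² dx = 1 from 0 to ∞.
With ψ = A·x^3·e^(−x/d), the integral evaluates to A²·[45·d^7/8].
Hence A² = 1/[45·d^7/8].
Plugging in d = 2.71 yields A = 0.01287.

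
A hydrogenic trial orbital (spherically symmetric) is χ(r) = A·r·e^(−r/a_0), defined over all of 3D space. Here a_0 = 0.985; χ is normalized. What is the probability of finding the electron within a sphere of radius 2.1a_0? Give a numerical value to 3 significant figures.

With dV = 4πr²dr, the probability is ∫|χ|² dV over r ≤ 2.1a_0.
A² is fixed by ∫₀^∞ 4πr²|χ|² dr = 1, i.e. A² = (3·π·a_0^5)^(−1).
In terms of u = r/a_0 (A², 4π and the length scale all cancel between numerator and denominator), P = [∫_{0}^{2.1} u^4·e^(-2·u) du] / [∫_{0}^{∞} u^4·e^(-2·u) du].
An antiderivative of u^4·e^(-2·u) is -(u^4/2 + u^3 + 3·u^2/2 + 3·u/2 + 3/4)·e^(-2·u); evaluating from 0 to 2.1 gives ≈ 0.30763, while the full integral is 3/4.
This evaluates to P = 0.4102.

P ≈ 0.410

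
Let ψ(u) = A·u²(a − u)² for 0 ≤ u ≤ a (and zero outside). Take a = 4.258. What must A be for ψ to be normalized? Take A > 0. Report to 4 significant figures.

Normalization requires ∫|ψ|² du = 1, integrated from 0 to a.
The integral (without the A² prefactor) comes out to a^9/630.
Substituting a = 4.258 gives A² = 0.0013693, so A = 0.037004.

A ≈ 0.03700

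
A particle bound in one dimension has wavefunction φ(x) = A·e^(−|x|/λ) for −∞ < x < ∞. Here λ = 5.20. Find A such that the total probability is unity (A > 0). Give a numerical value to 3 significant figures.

Require ∫ |φ|² dx = 1 over the whole domain.
With ∫₀^∞ x^0 e^(−αx) dx = 0!/α^1, the integral (without the A² prefactor) comes out to λ.
Hence A² = 1/[λ].
Substituting λ = 5.20 gives A² = 0.1923, so A = 0.4385.

A ≈ 0.439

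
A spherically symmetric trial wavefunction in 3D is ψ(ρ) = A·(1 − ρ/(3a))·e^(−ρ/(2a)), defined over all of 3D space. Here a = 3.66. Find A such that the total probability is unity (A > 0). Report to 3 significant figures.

A ≈ 0.0493

Normalization requires ∫|ψ|² 4πρ² dρ = 1, integrated from 0 to ∞.
The angular integral contributes 4π, leaving ∫₀^∞ ρ²|ψ|² dρ.
With ∫₀^∞ ρ^4 e^(−αρ) dρ = 4!/α^5, ∫|ψ|² 4πρ² dρ = A²·(8·π·a^3/3).
Plugging in a = 3.66 yields A = 0.04934.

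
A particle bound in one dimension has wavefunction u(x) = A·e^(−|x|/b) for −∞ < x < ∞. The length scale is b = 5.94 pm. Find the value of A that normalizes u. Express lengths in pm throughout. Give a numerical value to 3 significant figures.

Normalization requires ∫|u|² dx = 1, integrated from −∞ to ∞.
Recall ∫₀^∞ x^m e^(−x/β) dx = m!·β^(m+1), the integral (without the A² prefactor) comes out to b.
Setting this equal to 1 gives A² = 1/(b).
Substituting b = 5.94 gives A² = 0.1684, so A = 0.4103.

A ≈ 0.410 pm^(-1/2)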